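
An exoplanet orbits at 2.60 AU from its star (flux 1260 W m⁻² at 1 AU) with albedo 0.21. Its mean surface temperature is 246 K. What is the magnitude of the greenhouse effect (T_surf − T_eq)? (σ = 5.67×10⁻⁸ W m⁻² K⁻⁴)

S = 1260/2.60² = 186.4 W m⁻².
T_eq = [S(1−A)/(4σ)]^(1/4) = [186.4×0.79/(4×5.67×10⁻⁸)]^(1/4) = 159.6 K.
ΔT = T_surf − T_eq = 246 − 159.6.

ΔT ≈ 86.4 K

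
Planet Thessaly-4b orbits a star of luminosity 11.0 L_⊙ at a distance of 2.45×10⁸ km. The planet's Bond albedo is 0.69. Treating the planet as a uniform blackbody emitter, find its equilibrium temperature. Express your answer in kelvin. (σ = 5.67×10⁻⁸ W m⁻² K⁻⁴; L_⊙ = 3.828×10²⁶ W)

T_eq ≈ 296 K

d = 2.45×10⁸ km = 2.45×10¹¹ m.
L = 11.0 × 3.828×10²⁶ = 4.21×10²⁷ W.
Flux: S = L/(4πd²) = 4.21×10²⁷/(4π×(2.45×10¹¹)²) = 5580 W m⁻².
Energy balance: absorbed = emitted ⇒ πR²·S(1−A) = 4πR²·σT_eq⁴, so T_eq⁴ = S(1−A)/(4σ).
T_eq = [5580 × 0.31 / (4 × 5.67×10⁻⁸)]^(1/4) = (7.63×10⁹)^(1/4) = 296 K.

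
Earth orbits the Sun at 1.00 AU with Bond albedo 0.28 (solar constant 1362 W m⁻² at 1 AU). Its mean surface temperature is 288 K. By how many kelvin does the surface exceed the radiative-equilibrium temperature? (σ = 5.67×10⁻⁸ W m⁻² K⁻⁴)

S = 1362/1.00² = 1362 W m⁻².
T_eq = [S(1−A)/(4σ)]^(1/4) = [1362×0.72/(4×5.67×10⁻⁸)]^(1/4) = 256.4 K.
ΔT = T_surf − T_eq = 288 − 256.4.

ΔT ≈ 31.6 K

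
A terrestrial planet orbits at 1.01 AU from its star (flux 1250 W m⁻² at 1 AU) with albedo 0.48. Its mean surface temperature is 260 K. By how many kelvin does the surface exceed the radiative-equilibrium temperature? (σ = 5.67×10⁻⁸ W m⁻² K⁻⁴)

ΔT ≈ 29.8 K

S = 1250/1.01² = 1225 W m⁻².
T_eq = [S(1−A)/(4σ)]^(1/4) = [1225×0.52/(4×5.67×10⁻⁸)]^(1/4) = 230.2 K.
ΔT = T_surf − T_eq = 260 − 230.2.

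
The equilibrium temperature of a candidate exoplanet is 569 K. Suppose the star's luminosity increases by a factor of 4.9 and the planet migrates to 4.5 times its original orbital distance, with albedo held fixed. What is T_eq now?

T_eq ≈ 399 K

T_eq ∝ L^(1/4) · d^(−1/2).
T′ = 569 × 4.9^(1/4) / 4.5^(1/2) = 399 K.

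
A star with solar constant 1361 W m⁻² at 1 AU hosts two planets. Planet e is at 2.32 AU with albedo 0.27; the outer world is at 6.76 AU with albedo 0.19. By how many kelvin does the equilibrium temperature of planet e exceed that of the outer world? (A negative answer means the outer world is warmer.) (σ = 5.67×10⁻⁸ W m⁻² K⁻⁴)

ΔT ≈ 67.3 K

T_eq = [S₀(1−A)/(4σd²)]^(1/4), so T ∝ (1−A)^(1/4) / √d.
T₁ = [1361×0.73/(4×5.67×10⁻⁸×2.32²)]^(1/4) = 168.90 K.
T₂ = [1361×0.81/(4×5.67×10⁻⁸×6.76²)]^(1/4) = 101.56 K.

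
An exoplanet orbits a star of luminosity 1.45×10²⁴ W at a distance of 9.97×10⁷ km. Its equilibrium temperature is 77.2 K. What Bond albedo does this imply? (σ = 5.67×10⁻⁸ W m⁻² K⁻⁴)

A ≈ 0.31

d = 9.97×10⁷ km = 9.97×10¹⁰ m.
Flux: S = L/(4πd²) = 1.45×10²⁴/(4π×(9.97×10¹⁰)²) = 11.6 W m⁻².
From T_eq⁴ = S(1−A)/(4σ): 1−A = 4σT_eq⁴/S.
1−A = 4 × 5.67×10⁻⁸ × (77.2)⁴ / 11.6 = 0.694.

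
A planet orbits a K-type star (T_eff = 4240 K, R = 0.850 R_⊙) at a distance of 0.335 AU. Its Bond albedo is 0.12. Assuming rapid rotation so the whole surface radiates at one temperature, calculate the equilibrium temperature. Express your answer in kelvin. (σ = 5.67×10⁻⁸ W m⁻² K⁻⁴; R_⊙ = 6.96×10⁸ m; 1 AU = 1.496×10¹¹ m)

R_⋆ = 0.850 × 6.96×10⁸ = 5.92×10⁸ m.
d = 0.335 AU = 5.01×10¹⁰ m.
L = 4πR_⋆²σT_⋆⁴ = 4π(5.92×10⁸)² × 5.67×10⁻⁸ × (4240)⁴ = 8.06×10²⁵ W.
S = L/(4πd²) = 2550 W m⁻².
Energy balance: absorbed = emitted ⇒ πR²·S(1−A) = 4πR²·σT_eq⁴, so T_eq⁴ = S(1−A)/(4σ).
T_eq = [2550 × 0.88 / (4 × 5.67×10⁻⁸)]^(1/4) = (9.91×10⁹)^(1/4) = 315 K.

T_eq ≈ 315 K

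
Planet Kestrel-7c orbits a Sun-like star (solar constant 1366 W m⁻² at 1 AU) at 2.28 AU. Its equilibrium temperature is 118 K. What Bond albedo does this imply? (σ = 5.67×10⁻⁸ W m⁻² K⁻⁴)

Flux at 2.28 AU: S = 1366/2.28² = 263 W m⁻².
From T_eq⁴ = S(1−A)/(4σ): 1−A = 4σT_eq⁴/S.
1−A = 4 × 5.67×10⁻⁸ × (118)⁴ / 263 = 0.167.

A ≈ 0.83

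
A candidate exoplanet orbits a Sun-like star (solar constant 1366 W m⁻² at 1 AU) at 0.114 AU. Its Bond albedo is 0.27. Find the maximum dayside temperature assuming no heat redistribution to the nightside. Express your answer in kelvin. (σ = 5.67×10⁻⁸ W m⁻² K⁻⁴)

Flux at 0.114 AU: S = 1366/0.114² = 1.05×10⁵ W m⁻².
With no redistribution each surface element balances locally: S(1−A) = σT⁴.
T = [1.05×10⁵ × 0.73 / 5.67×10⁻⁸]^(1/4) = (1.35×10¹²)^(1/4) = 1080 K.

T_ss ≈ 1080 K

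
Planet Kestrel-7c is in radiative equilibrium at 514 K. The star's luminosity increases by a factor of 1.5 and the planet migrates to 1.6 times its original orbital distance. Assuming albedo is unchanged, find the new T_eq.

T_eq ∝ L^(1/4) · d^(−1/2).
T′ = 514 × 1.5^(1/4) / 1.6^(1/2) = 450 K.

T_eq ≈ 450 K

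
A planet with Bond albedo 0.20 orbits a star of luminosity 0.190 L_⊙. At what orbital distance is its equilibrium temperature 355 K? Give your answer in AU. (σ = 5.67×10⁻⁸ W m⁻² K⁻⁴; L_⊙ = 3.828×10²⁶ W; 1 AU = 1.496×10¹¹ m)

d ≈ 0.240 AU

L = 0.190 × 3.828×10²⁶ = 7.27×10²⁵ W.
From T_eq⁴ = L(1−A)/(16πσd²): d = √[L(1−A)/(16πσT_eq⁴)].
d = √[7.27×10²⁵ × 0.80 / (16π × 5.67×10⁻⁸ × (355)⁴)] = 3.59×10¹⁰ m = 0.240 AU.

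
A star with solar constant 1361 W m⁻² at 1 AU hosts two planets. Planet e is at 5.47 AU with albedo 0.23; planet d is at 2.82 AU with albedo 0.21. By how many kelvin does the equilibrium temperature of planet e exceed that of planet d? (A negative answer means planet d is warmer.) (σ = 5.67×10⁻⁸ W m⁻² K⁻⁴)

ΔT ≈ -44.8 K

T_eq = [S₀(1−A)/(4σd²)]^(1/4), so T ∝ (1−A)^(1/4) / √d.
T₁ = [1361×0.77/(4×5.67×10⁻⁸×5.47²)]^(1/4) = 111.48 K.
T₂ = [1361×0.79/(4×5.67×10⁻⁸×2.82²)]^(1/4) = 156.26 K.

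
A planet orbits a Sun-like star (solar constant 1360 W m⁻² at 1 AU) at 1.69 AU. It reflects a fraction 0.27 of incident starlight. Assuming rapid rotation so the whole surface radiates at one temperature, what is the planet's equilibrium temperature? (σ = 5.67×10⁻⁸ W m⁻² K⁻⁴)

T_eq ≈ 198 K

Flux at 1.69 AU: S = 1360/1.69² = 476 W m⁻².
Energy balance: absorbed = emitted ⇒ πR²·S(1−A) = 4πR²·σT_eq⁴, so T_eq⁴ = S(1−A)/(4σ).
T_eq = [476 × 0.73 / (4 × 5.67×10⁻⁸)]^(1/4) = (1.53×10⁹)^(1/4) = 198 K.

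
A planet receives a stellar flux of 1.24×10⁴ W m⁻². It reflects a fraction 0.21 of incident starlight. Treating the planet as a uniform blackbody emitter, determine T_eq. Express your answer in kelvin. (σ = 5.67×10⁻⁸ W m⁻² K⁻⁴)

Energy balance: absorbed = emitted ⇒ πR²·S(1−A) = 4πR²·σT_eq⁴, so T_eq⁴ = S(1−A)/(4σ).
T_eq = [1.24×10⁴ × 0.79 / (4 × 5.67×10⁻⁸)]^(1/4) = (4.32×10¹⁰)^(1/4) = 456 K.

T_eq ≈ 456 K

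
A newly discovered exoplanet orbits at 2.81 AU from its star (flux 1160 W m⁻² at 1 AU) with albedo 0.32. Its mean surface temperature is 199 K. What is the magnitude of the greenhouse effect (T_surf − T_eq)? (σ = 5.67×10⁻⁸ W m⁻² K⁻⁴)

S = 1160/2.81² = 146.9 W m⁻².
T_eq = [S(1−A)/(4σ)]^(1/4) = [146.9×0.68/(4×5.67×10⁻⁸)]^(1/4) = 144.9 K.
ΔT = T_surf − T_eq = 199 − 144.9.

ΔT ≈ 54.1 K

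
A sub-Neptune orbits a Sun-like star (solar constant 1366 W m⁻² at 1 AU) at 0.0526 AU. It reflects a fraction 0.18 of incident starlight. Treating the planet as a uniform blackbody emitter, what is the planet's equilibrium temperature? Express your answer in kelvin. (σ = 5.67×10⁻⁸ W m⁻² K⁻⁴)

T_eq ≈ 1160 K

Flux at 0.0526 AU: S = 1366/0.0526² = 4.94×10⁵ W m⁻².
Energy balance: absorbed = emitted ⇒ πR²·S(1−A) = 4πR²·σT_eq⁴, so T_eq⁴ = S(1−A)/(4σ).
T_eq = [4.94×10⁵ × 0.82 / (4 × 5.67×10⁻⁸)]^(1/4) = (1.79×10¹²)^(1/4) = 1160 K.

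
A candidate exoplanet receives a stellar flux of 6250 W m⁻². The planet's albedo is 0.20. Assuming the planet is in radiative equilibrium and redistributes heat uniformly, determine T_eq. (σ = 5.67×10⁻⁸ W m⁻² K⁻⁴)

Energy balance: absorbed = emitted ⇒ πR²·S(1−A) = 4πR²·σT_eq⁴, so T_eq⁴ = S(1−A)/(4σ).
T_eq = [6250 × 0.80 / (4 × 5.67×10⁻⁸)]^(1/4) = (2.20×10¹⁰)^(1/4) = 385 K.

T_eq ≈ 385 K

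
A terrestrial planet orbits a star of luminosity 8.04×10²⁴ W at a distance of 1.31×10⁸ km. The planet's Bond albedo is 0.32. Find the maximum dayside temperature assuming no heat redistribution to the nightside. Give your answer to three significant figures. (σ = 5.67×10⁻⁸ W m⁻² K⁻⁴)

T_ss ≈ 145 K

d = 1.31×10⁸ km = 1.31×10¹¹ m.
Flux: S = L/(4πd²) = 8.04×10²⁴/(4π×(1.31×10¹¹)²) = 37.3 W m⁻².
With no redistribution each surface element balances locally: S(1−A) = σT⁴.
T = [37.3 × 0.68 / 5.67×10⁻⁸]^(1/4) = (4.47×10⁸)^(1/4) = 145 K.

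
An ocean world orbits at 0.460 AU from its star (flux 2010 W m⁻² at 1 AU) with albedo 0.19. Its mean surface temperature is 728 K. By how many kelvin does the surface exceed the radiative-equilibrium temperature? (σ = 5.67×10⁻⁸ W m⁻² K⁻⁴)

S = 2010/0.460² = 9499 W m⁻².
T_eq = [S(1−A)/(4σ)]^(1/4) = [9499×0.81/(4×5.67×10⁻⁸)]^(1/4) = 429.2 K.
ΔT = T_surf − T_eq = 728 − 429.2.

ΔT ≈ 298.8 K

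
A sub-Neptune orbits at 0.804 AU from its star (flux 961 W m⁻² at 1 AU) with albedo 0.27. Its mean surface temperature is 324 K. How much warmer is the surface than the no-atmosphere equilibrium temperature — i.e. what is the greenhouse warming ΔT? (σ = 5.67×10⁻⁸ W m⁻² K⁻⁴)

S = 961/0.804² = 1487 W m⁻².
T_eq = [S(1−A)/(4σ)]^(1/4) = [1487×0.73/(4×5.67×10⁻⁸)]^(1/4) = 263.0 K.
ΔT = T_surf − T_eq = 324 − 263.0.

ΔT ≈ 61.0 K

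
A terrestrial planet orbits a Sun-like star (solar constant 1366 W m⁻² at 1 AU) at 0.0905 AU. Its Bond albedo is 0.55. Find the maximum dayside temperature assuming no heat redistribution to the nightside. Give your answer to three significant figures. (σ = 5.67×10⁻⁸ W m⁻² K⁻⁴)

Flux at 0.0905 AU: S = 1366/0.0905² = 1.67×10⁵ W m⁻².
With no redistribution each surface element balances locally: S(1−A) = σT⁴.
T = [1.67×10⁵ × 0.45 / 5.67×10⁻⁸]^(1/4) = (1.32×10¹²)^(1/4) = 1070 K.

T_ss ≈ 1070 K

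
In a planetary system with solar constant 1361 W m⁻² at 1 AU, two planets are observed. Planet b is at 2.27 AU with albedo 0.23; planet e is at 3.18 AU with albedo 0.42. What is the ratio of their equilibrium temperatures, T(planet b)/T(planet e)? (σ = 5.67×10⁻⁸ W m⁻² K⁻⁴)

T₁/T₂ ≈ 1.270

T_eq = [S₀(1−A)/(4σd²)]^(1/4), so T ∝ (1−A)^(1/4) / √d.
T₁ = [1361×0.77/(4×5.67×10⁻⁸×2.27²)]^(1/4) = 173.05 K.
T₂ = [1361×0.58/(4×5.67×10⁻⁸×3.18²)]^(1/4) = 136.21 K.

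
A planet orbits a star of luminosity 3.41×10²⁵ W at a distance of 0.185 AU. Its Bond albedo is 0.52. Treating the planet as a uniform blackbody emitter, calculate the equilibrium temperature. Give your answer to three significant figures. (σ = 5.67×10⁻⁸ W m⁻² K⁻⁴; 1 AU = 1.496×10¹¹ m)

T_eq ≈ 294 K

d = 0.185 AU = 2.77×10¹⁰ m.
Flux: S = L/(4πd²) = 3.41×10²⁵/(4π×(2.77×10¹⁰)²) = 3540 W m⁻².
Energy balance: absorbed = emitted ⇒ πR²·S(1−A) = 4πR²·σT_eq⁴, so T_eq⁴ = S(1−A)/(4σ).
T_eq = [3540 × 0.48 / (4 × 5.67×10⁻⁸)]^(1/4) = (7.50×10⁹)^(1/4) = 294 K.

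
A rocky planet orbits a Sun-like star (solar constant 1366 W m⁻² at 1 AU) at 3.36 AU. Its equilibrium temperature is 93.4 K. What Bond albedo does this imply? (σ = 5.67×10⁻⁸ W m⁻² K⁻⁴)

Flux at 3.36 AU: S = 1366/3.36² = 121 W m⁻².
From T_eq⁴ = S(1−A)/(4σ): 1−A = 4σT_eq⁴/S.
1−A = 4 × 5.67×10⁻⁸ × (93.4)⁴ / 121 = 0.143.

A ≈ 0.86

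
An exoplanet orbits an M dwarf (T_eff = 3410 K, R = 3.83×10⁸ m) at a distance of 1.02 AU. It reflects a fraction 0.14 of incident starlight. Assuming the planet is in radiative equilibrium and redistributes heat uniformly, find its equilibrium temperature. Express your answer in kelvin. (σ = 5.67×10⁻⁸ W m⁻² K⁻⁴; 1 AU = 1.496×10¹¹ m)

d = 1.02 AU = 1.53×10¹¹ m.
L = 4πR_⋆²σT_⋆⁴ = 4π(3.83×10⁸)² × 5.67×10⁻⁸ × (3410)⁴ = 1.41×10²⁵ W.
S = L/(4πd²) = 48.3 W m⁻².
Energy balance: absorbed = emitted ⇒ πR²·S(1−A) = 4πR²·σT_eq⁴, so T_eq⁴ = S(1−A)/(4σ).
T_eq = [48.3 × 0.86 / (4 × 5.67×10⁻⁸)]^(1/4) = (1.83×10⁸)^(1/4) = 116 K.

T_eq ≈ 116 K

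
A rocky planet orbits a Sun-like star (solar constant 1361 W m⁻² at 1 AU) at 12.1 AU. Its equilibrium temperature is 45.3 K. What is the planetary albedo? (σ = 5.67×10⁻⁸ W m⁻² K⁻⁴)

Flux at 12.1 AU: S = 1361/12.1² = 9.30 W m⁻².
From T_eq⁴ = S(1−A)/(4σ): 1−A = 4σT_eq⁴/S.
1−A = 4 × 5.67×10⁻⁸ × (45.3)⁴ / 9.30 = 0.103.

A ≈ 0.90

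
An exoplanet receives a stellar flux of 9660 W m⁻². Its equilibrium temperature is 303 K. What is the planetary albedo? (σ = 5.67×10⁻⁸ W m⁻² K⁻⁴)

A ≈ 0.80

From T_eq⁴ = S(1−A)/(4σ): 1−A = 4σT_eq⁴/S.
1−A = 4 × 5.67×10⁻⁸ × (303)⁴ / 9660 = 0.198.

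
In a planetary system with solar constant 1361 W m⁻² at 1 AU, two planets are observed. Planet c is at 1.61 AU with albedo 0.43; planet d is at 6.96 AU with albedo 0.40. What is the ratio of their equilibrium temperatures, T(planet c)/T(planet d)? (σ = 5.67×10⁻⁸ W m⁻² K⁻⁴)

T₁/T₂ ≈ 2.053

T_eq = [S₀(1−A)/(4σd²)]^(1/4), so T ∝ (1−A)^(1/4) / √d.
T₁ = [1361×0.57/(4×5.67×10⁻⁸×1.61²)]^(1/4) = 190.59 K.
T₂ = [1361×0.60/(4×5.67×10⁻⁸×6.96²)]^(1/4) = 92.85 K.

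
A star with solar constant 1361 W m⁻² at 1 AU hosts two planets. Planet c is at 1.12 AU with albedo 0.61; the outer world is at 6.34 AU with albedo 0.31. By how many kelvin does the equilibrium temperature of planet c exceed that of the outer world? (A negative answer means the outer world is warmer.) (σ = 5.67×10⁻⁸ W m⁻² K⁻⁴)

T_eq = [S₀(1−A)/(4σd²)]^(1/4), so T ∝ (1−A)^(1/4) / √d.
T₁ = [1361×0.39/(4×5.67×10⁻⁸×1.12²)]^(1/4) = 207.83 K.
T₂ = [1361×0.69/(4×5.67×10⁻⁸×6.34²)]^(1/4) = 100.74 K.

ΔT ≈ 107.1 K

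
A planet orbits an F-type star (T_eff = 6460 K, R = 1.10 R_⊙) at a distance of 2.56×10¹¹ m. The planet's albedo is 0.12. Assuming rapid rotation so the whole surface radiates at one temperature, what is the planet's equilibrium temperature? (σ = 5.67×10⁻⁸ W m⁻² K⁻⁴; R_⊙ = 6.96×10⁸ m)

T_eq ≈ 242 K

R_⋆ = 1.10 × 6.96×10⁸ = 7.66×10⁸ m.
L = 4πR_⋆²σT_⋆⁴ = 4π(7.66×10⁸)² × 5.67×10⁻⁸ × (6460)⁴ = 7.27×10²⁶ W.
S = L/(4πd²) = 883 W m⁻².
Energy balance: absorbed = emitted ⇒ πR²·S(1−A) = 4πR²·σT_eq⁴, so T_eq⁴ = S(1−A)/(4σ).
T_eq = [883 × 0.88 / (4 × 5.67×10⁻⁸)]^(1/4) = (3.43×10⁹)^(1/4) = 242 K.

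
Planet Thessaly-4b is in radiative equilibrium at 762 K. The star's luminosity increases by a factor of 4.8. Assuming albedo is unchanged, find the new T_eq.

T_eq ∝ L^(1/4) · d^(−1/2).
T′ = 762 × 4.8^(1/4) = 1130 K.

T_eq ≈ 1130 K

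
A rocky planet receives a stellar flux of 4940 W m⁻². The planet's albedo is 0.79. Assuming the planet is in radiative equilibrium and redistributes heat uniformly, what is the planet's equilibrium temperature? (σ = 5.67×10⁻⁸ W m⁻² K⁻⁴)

T_eq ≈ 260 K

Energy balance: absorbed = emitted ⇒ πR²·S(1−A) = 4πR²·σT_eq⁴, so T_eq⁴ = S(1−A)/(4σ).
T_eq = [4940 × 0.21 / (4 × 5.67×10⁻⁸)]^(1/4) = (4.57×10⁹)^(1/4) = 260 K.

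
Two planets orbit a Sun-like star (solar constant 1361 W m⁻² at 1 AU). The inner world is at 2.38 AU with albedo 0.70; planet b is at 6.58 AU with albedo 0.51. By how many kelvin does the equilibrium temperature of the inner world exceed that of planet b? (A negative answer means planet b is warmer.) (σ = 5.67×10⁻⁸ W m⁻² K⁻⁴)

T_eq = [S₀(1−A)/(4σd²)]^(1/4), so T ∝ (1−A)^(1/4) / √d.
T₁ = [1361×0.30/(4×5.67×10⁻⁸×2.38²)]^(1/4) = 133.52 K.
T₂ = [1361×0.49/(4×5.67×10⁻⁸×6.58²)]^(1/4) = 90.78 K.

ΔT ≈ 42.7 K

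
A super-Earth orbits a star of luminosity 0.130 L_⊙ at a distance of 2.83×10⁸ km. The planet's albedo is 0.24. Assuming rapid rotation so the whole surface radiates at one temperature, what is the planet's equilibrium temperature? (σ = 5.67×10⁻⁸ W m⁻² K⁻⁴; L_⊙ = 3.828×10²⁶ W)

d = 2.83×10⁸ km = 2.83×10¹¹ m.
L = 0.130 × 3.828×10²⁶ = 4.98×10²⁵ W.
Flux: S = L/(4πd²) = 4.98×10²⁵/(4π×(2.83×10¹¹)²) = 49.4 W m⁻².
Energy balance: absorbed = emitted ⇒ πR²·S(1−A) = 4πR²·σT_eq⁴, so T_eq⁴ = S(1−A)/(4σ).
T_eq = [49.4 × 0.76 / (4 × 5.67×10⁻⁸)]^(1/4) = (1.66×10⁸)^(1/4) = 113 K.

T_eq ≈ 113 K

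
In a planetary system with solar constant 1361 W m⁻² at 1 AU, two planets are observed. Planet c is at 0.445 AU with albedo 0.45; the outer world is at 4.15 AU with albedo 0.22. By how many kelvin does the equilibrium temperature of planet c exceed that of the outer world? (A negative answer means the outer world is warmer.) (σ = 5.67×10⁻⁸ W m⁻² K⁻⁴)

ΔT ≈ 230.9 K

T_eq = [S₀(1−A)/(4σd²)]^(1/4), so T ∝ (1−A)^(1/4) / √d.
T₁ = [1361×0.55/(4×5.67×10⁻⁸×0.445²)]^(1/4) = 359.31 K.
T₂ = [1361×0.78/(4×5.67×10⁻⁸×4.15²)]^(1/4) = 128.40 K.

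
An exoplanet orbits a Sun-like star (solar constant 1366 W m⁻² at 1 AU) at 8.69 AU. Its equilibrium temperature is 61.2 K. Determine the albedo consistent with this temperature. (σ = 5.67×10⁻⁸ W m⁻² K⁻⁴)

A ≈ 0.82

Flux at 8.69 AU: S = 1366/8.69² = 18.1 W m⁻².
From T_eq⁴ = S(1−A)/(4σ): 1−A = 4σT_eq⁴/S.
1−A = 4 × 5.67×10⁻⁸ × (61.2)⁴ / 18.1 = 0.176.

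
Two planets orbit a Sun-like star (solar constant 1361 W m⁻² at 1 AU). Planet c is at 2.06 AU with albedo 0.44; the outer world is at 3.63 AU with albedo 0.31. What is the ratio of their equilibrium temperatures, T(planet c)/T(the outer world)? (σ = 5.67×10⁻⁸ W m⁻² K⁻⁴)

T_eq = [S₀(1−A)/(4σd²)]^(1/4), so T ∝ (1−A)^(1/4) / √d.
T₁ = [1361×0.56/(4×5.67×10⁻⁸×2.06²)]^(1/4) = 167.75 K.
T₂ = [1361×0.69/(4×5.67×10⁻⁸×3.63²)]^(1/4) = 133.14 K.

T₁/T₂ ≈ 1.260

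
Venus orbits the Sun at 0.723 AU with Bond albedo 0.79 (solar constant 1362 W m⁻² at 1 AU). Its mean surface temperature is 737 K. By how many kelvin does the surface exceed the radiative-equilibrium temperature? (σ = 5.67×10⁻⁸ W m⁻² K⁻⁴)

S = 1362/0.723² = 2606 W m⁻².
T_eq = [S(1−A)/(4σ)]^(1/4) = [2606×0.21/(4×5.67×10⁻⁸)]^(1/4) = 221.6 K.
ΔT = T_surf − T_eq = 737 − 221.6.

ΔT ≈ 515.4 K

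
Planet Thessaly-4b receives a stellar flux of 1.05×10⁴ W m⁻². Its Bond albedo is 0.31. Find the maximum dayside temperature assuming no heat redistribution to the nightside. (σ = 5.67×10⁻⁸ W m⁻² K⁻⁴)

With no redistribution each surface element balances locally: S(1−A) = σT⁴.
T = [1.05×10⁴ × 0.69 / 5.67×10⁻⁸]^(1/4) = (1.28×10¹¹)^(1/4) = 598 K.

T_ss ≈ 598 K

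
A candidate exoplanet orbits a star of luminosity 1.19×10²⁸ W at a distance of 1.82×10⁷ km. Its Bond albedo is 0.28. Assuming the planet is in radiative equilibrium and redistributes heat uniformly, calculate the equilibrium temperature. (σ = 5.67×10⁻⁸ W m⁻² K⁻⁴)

d = 1.82×10⁷ km = 1.82×10¹⁰ m.
Flux: S = L/(4πd²) = 1.19×10²⁸/(4π×(1.82×10¹⁰)²) = 2.86×10⁶ W m⁻².
Energy balance: absorbed = emitted ⇒ πR²·S(1−A) = 4πR²·σT_eq⁴, so T_eq⁴ = S(1−A)/(4σ).
T_eq = [2.86×10⁶ × 0.72 / (4 × 5.67×10⁻⁸)]^(1/4) = (9.08×10¹²)^(1/4) = 1740 K.

T_eq ≈ 1740 K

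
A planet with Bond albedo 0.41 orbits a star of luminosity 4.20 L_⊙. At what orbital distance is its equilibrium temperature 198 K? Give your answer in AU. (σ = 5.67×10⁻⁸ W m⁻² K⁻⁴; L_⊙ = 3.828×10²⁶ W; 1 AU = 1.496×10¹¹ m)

L = 4.20 × 3.828×10²⁶ = 1.61×10²⁷ W.
From T_eq⁴ = L(1−A)/(16πσd²): d = √[L(1−A)/(16πσT_eq⁴)].
d = √[1.61×10²⁷ × 0.59 / (16π × 5.67×10⁻⁸ × (198)⁴)] = 4.65×10¹¹ m = 3.11 AU.

d ≈ 3.11 AU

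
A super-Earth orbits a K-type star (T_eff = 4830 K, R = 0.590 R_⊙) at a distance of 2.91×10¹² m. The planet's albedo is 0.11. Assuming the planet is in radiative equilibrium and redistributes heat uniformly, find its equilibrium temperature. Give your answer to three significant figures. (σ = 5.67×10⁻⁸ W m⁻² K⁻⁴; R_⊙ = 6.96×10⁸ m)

T_eq ≈ 39.4 K

R_⋆ = 0.590 × 6.96×10⁸ = 4.11×10⁸ m.
L = 4πR_⋆²σT_⋆⁴ = 4π(4.11×10⁸)² × 5.67×10⁻⁸ × (4830)⁴ = 6.54×10²⁵ W.
S = L/(4πd²) = 0.614 W m⁻².
Energy balance: absorbed = emitted ⇒ πR²·S(1−A) = 4πR²·σT_eq⁴, so T_eq⁴ = S(1−A)/(4σ).
T_eq = [0.614 × 0.89 / (4 × 5.67×10⁻⁸)]^(1/4) = (2.41×10⁶)^(1/4) = 39.4 K.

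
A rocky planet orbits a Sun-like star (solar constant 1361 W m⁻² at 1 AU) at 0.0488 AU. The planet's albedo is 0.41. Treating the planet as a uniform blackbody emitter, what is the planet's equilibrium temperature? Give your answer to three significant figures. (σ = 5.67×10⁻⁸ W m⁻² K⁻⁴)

T_eq ≈ 1100 K

Flux at 0.0488 AU: S = 1361/0.0488² = 5.72×10⁵ W m⁻².
Energy balance: absorbed = emitted ⇒ πR²·S(1−A) = 4πR²·σT_eq⁴, so T_eq⁴ = S(1−A)/(4σ).
T_eq = [5.72×10⁵ × 0.59 / (4 × 5.67×10⁻⁸)]^(1/4) = (1.49×10¹²)^(1/4) = 1100 K.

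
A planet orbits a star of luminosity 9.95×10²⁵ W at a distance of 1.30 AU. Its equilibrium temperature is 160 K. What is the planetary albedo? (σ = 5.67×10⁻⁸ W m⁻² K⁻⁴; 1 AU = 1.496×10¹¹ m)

d = 1.30 AU = 1.94×10¹¹ m.
Flux: S = L/(4πd²) = 9.95×10²⁵/(4π×(1.94×10¹¹)²) = 209 W m⁻².
From T_eq⁴ = S(1−A)/(4σ): 1−A = 4σT_eq⁴/S.
1−A = 4 × 5.67×10⁻⁸ × (160)⁴ / 209 = 0.710.

A ≈ 0.29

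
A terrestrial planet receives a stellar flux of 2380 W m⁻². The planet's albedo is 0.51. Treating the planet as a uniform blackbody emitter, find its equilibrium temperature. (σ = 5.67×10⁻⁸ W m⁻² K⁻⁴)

Energy balance: absorbed = emitted ⇒ πR²·S(1−A) = 4πR²·σT_eq⁴, so T_eq⁴ = S(1−A)/(4σ).
T_eq = [2380 × 0.49 / (4 × 5.67×10⁻⁸)]^(1/4) = (5.14×10⁹)^(1/4) = 268 K.

T_eq ≈ 268 K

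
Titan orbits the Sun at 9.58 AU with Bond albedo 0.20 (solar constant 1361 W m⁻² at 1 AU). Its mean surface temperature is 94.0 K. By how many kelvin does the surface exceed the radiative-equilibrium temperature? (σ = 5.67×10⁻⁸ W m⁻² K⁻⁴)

S = 1361/9.58² = 14.83 W m⁻².
T_eq = [S(1−A)/(4σ)]^(1/4) = [14.83×0.80/(4×5.67×10⁻⁸)]^(1/4) = 85.0 K.
ΔT = T_surf − T_eq = 94 − 85.0.

ΔT ≈ 9.0 K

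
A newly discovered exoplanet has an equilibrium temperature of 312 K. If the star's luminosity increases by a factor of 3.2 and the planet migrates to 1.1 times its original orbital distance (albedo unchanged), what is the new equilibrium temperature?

T_eq ∝ L^(1/4) · d^(−1/2).
T′ = 312 × 3.2^(1/4) / 1.1^(1/2) = 398 K.

T_eq ≈ 398 K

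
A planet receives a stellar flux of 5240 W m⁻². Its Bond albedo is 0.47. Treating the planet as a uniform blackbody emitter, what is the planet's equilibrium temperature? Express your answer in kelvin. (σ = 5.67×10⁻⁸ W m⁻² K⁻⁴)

Energy balance: absorbed = emitted ⇒ πR²·S(1−A) = 4πR²·σT_eq⁴, so T_eq⁴ = S(1−A)/(4σ).
T_eq = [5240 × 0.53 / (4 × 5.67×10⁻⁸)]^(1/4) = (1.22×10¹⁰)^(1/4) = 333 K.

T_eq ≈ 333 K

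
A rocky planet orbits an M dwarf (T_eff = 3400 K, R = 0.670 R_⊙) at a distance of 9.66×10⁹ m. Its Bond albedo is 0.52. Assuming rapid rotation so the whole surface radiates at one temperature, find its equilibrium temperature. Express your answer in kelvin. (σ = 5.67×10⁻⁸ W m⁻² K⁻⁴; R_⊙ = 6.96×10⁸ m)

T_eq ≈ 440 K

R_⋆ = 0.670 × 6.96×10⁸ = 4.66×10⁸ m.
L = 4πR_⋆²σT_⋆⁴ = 4π(4.66×10⁸)² × 5.67×10⁻⁸ × (3400)⁴ = 2.07×10²⁵ W.
S = L/(4πd²) = 1.77×10⁴ W m⁻².
Energy balance: absorbed = emitted ⇒ πR²·S(1−A) = 4πR²·σT_eq⁴, so T_eq⁴ = S(1−A)/(4σ).
T_eq = [1.77×10⁴ × 0.48 / (4 × 5.67×10⁻⁸)]^(1/4) = (3.74×10¹⁰)^(1/4) = 440 K.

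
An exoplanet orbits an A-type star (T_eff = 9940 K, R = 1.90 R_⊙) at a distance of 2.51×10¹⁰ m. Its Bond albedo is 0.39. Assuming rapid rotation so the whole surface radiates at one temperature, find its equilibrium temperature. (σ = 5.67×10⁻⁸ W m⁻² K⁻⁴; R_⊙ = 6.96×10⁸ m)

R_⋆ = 1.90 × 6.96×10⁸ = 1.32×10⁹ m.
L = 4πR_⋆²σT_⋆⁴ = 4π(1.32×10⁹)² × 5.67×10⁻⁸ × (9940)⁴ = 1.22×10²⁸ W.
S = L/(4πd²) = 1.54×10⁶ W m⁻².
Energy balance: absorbed = emitted ⇒ πR²·S(1−A) = 4πR²·σT_eq⁴, so T_eq⁴ = S(1−A)/(4σ).
T_eq = [1.54×10⁶ × 0.61 / (4 × 5.67×10⁻⁸)]^(1/4) = (4.13×10¹²)^(1/4) = 1430 K.

T_eq ≈ 1430 K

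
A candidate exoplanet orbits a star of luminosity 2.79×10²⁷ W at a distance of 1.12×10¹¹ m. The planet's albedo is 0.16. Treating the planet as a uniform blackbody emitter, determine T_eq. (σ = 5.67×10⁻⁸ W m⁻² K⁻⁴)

Flux: S = L/(4πd²) = 2.79×10²⁷/(4π×(1.12×10¹¹)²) = 1.77×10⁴ W m⁻².
Energy balance: absorbed = emitted ⇒ πR²·S(1−A) = 4πR²·σT_eq⁴, so T_eq⁴ = S(1−A)/(4σ).
T_eq = [1.77×10⁴ × 0.84 / (4 × 5.67×10⁻⁸)]^(1/4) = (6.56×10¹⁰)^(1/4) = 506 K.

T_eq ≈ 506 K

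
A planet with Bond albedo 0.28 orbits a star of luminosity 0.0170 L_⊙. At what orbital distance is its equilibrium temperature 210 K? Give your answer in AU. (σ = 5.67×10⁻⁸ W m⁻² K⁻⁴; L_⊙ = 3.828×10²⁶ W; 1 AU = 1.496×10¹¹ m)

d ≈ 0.194 AU

L = 0.0170 × 3.828×10²⁶ = 6.51×10²⁴ W.
From T_eq⁴ = L(1−A)/(16πσd²): d = √[L(1−A)/(16πσT_eq⁴)].
d = √[6.51×10²⁴ × 0.72 / (16π × 5.67×10⁻⁸ × (210)⁴)] = 2.91×10¹⁰ m = 0.194 AU.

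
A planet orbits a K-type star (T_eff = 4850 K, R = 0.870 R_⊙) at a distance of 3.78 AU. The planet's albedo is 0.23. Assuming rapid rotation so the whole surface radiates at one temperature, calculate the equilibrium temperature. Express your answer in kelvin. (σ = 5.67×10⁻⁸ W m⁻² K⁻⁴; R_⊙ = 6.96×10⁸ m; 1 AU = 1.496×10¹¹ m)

T_eq ≈ 105 K

R_⋆ = 0.870 × 6.96×10⁸ = 6.06×10⁸ m.
d = 3.78 AU = 5.65×10¹¹ m.
L = 4πR_⋆²σT_⋆⁴ = 4π(6.06×10⁸)² × 5.67×10⁻⁸ × (4850)⁴ = 1.45×10²⁶ W.
S = L/(4πd²) = 36.0 W m⁻².
Energy balance: absorbed = emitted ⇒ πR²·S(1−A) = 4πR²·σT_eq⁴, so T_eq⁴ = S(1−A)/(4σ).
T_eq = [36.0 × 0.77 / (4 × 5.67×10⁻⁸)]^(1/4) = (1.22×10⁸)^(1/4) = 105 K.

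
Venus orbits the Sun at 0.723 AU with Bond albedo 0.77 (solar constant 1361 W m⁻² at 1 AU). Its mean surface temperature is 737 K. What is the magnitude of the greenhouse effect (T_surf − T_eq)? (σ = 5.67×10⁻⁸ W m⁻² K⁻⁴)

ΔT ≈ 510.3 K

S = 1361/0.723² = 2604 W m⁻².
T_eq = [S(1−A)/(4σ)]^(1/4) = [2604×0.23/(4×5.67×10⁻⁸)]^(1/4) = 226.7 K.
ΔT = T_surf − T_eq = 737 − 226.7.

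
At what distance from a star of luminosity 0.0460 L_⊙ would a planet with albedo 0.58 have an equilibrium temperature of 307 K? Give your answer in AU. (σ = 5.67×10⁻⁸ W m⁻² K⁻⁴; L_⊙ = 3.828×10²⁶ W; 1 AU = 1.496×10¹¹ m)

d ≈ 0.114 AU

L = 0.0460 × 3.828×10²⁶ = 1.76×10²⁵ W.
From T_eq⁴ = L(1−A)/(16πσd²): d = √[L(1−A)/(16πσT_eq⁴)].
d = √[1.76×10²⁵ × 0.42 / (16π × 5.67×10⁻⁸ × (307)⁴)] = 1.71×10¹⁰ m = 0.114 AU.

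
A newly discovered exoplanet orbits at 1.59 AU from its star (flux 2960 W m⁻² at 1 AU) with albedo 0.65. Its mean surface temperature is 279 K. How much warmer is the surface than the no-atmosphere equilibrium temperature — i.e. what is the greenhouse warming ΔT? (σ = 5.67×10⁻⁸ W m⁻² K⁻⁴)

ΔT ≈ 72.8 K

S = 2960/1.59² = 1171 W m⁻².
T_eq = [S(1−A)/(4σ)]^(1/4) = [1171×0.35/(4×5.67×10⁻⁸)]^(1/4) = 206.2 K.
ΔT = T_surf − T_eq = 279 − 206.2.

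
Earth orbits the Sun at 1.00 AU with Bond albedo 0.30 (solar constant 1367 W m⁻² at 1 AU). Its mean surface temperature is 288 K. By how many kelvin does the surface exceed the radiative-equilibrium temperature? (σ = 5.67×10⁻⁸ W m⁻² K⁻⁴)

S = 1367/1.00² = 1367 W m⁻².
T_eq = [S(1−A)/(4σ)]^(1/4) = [1367×0.70/(4×5.67×10⁻⁸)]^(1/4) = 254.9 K.
ΔT = T_surf − T_eq = 288 − 254.9.

ΔT ≈ 33.1 K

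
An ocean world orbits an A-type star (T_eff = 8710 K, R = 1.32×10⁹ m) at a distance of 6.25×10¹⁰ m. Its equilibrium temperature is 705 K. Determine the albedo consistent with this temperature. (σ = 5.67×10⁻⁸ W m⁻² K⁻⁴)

L = 4πR_⋆²σT_⋆⁴ = 4π(1.32×10⁹)² × 5.67×10⁻⁸ × (8710)⁴ = 7.15×10²⁷ W.
S = L/(4πd²) = 1.46×10⁵ W m⁻².
From T_eq⁴ = S(1−A)/(4σ): 1−A = 4σT_eq⁴/S.
1−A = 4 × 5.67×10⁻⁸ × (705)⁴ / 1.46×10⁵ = 0.385.

A ≈ 0.62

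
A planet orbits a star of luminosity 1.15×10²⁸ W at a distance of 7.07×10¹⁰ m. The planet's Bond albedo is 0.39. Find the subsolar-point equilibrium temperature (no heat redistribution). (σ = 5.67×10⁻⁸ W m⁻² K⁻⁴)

Flux: S = L/(4πd²) = 1.15×10²⁸/(4π×(7.07×10¹⁰)²) = 1.83×10⁵ W m⁻².
At the subsolar point the surface absorbs S(1−A) and emits σT⁴ per unit area — no factor of 4, since only the local patch is in balance.
T = [1.83×10⁵ × 0.61 / 5.67×10⁻⁸]^(1/4) = (1.97×10¹²)^(1/4) = 1180 K.

T_ss ≈ 1180 K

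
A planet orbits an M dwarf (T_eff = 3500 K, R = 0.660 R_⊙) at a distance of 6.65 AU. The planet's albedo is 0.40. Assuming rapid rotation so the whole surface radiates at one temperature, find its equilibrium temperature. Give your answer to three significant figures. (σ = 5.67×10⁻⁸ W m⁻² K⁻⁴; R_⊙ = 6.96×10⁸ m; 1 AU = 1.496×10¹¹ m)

R_⋆ = 0.660 × 6.96×10⁸ = 4.59×10⁸ m.
d = 6.65 AU = 9.95×10¹¹ m.
L = 4πR_⋆²σT_⋆⁴ = 4π(4.59×10⁸)² × 5.67×10⁻⁸ × (3500)⁴ = 2.26×10²⁵ W.
S = L/(4πd²) = 1.81 W m⁻².
Energy balance: absorbed = emitted ⇒ πR²·S(1−A) = 4πR²·σT_eq⁴, so T_eq⁴ = S(1−A)/(4σ).
T_eq = [1.81 × 0.60 / (4 × 5.67×10⁻⁸)]^(1/4) = (4.80×10⁶)^(1/4) = 46.8 K.

T_eq ≈ 46.8 K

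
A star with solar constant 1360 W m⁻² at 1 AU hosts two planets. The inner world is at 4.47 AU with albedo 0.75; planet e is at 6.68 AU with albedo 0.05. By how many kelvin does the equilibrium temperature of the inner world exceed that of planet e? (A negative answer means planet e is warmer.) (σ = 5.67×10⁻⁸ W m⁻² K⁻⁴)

T_eq = [S₀(1−A)/(4σd²)]^(1/4), so T ∝ (1−A)^(1/4) / √d.
T₁ = [1360×0.25/(4×5.67×10⁻⁸×4.47²)]^(1/4) = 93.07 K.
T₂ = [1360×0.95/(4×5.67×10⁻⁸×6.68²)]^(1/4) = 106.30 K.

ΔT ≈ -13.2 K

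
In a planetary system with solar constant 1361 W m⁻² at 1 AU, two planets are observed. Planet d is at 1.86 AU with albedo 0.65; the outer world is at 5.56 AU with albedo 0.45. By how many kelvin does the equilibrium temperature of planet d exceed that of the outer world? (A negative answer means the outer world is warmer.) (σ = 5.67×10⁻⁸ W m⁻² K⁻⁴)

ΔT ≈ 55.3 K

T_eq = [S₀(1−A)/(4σd²)]^(1/4), so T ∝ (1−A)^(1/4) / √d.
T₁ = [1361×0.35/(4×5.67×10⁻⁸×1.86²)]^(1/4) = 156.97 K.
T₂ = [1361×0.55/(4×5.67×10⁻⁸×5.56²)]^(1/4) = 101.65 K.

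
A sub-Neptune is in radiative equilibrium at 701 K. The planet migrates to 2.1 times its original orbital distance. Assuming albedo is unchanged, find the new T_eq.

T_eq ∝ L^(1/4) · d^(−1/2).
T′ = 701 / 2.1^(1/2) = 484 K.

T_eq ≈ 484 K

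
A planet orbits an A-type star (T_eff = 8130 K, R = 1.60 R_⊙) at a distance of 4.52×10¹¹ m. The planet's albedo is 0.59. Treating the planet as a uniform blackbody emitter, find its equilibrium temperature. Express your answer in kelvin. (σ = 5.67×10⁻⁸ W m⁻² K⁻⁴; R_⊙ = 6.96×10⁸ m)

R_⋆ = 1.60 × 6.96×10⁸ = 1.11×10⁹ m.
L = 4πR_⋆²σT_⋆⁴ = 4π(1.11×10⁹)² × 5.67×10⁻⁸ × (8130)⁴ = 3.86×10²⁷ W.
S = L/(4πd²) = 1500 W m⁻².
Energy balance: absorbed = emitted ⇒ πR²·S(1−A) = 4πR²·σT_eq⁴, so T_eq⁴ = S(1−A)/(4σ).
T_eq = [1500 × 0.41 / (4 × 5.67×10⁻⁸)]^(1/4) = (2.72×10⁹)^(1/4) = 228 K.

T_eq ≈ 228 K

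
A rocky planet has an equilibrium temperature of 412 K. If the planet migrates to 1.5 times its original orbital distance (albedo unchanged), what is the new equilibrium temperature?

T_eq ∝ L^(1/4) · d^(−1/2).
T′ = 412 / 1.5^(1/2) = 336 K.

T_eq ≈ 336 K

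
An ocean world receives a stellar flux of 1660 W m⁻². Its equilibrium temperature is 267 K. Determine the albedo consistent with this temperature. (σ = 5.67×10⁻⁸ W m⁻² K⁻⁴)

From T_eq⁴ = S(1−A)/(4σ): 1−A = 4σT_eq⁴/S.
1−A = 4 × 5.67×10⁻⁸ × (267)⁴ / 1660 = 0.694.

A ≈ 0.31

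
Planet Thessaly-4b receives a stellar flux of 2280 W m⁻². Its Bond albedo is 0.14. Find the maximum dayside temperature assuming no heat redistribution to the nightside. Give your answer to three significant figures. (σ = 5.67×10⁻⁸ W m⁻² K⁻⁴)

T_ss ≈ 431 K

With no redistribution each surface element balances locally: S(1−A) = σT⁴.
T = [2280 × 0.86 / 5.67×10⁻⁸]^(1/4) = (3.46×10¹⁰)^(1/4) = 431 K.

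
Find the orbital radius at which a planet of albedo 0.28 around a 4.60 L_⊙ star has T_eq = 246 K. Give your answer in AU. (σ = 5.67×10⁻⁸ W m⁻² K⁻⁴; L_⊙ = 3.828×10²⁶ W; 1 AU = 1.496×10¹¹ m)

L = 4.60 × 3.828×10²⁶ = 1.76×10²⁷ W.
From T_eq⁴ = L(1−A)/(16πσd²): d = √[L(1−A)/(16πσT_eq⁴)].
d = √[1.76×10²⁷ × 0.72 / (16π × 5.67×10⁻⁸ × (246)⁴)] = 3.49×10¹¹ m = 2.33 AU.

d ≈ 2.33 AU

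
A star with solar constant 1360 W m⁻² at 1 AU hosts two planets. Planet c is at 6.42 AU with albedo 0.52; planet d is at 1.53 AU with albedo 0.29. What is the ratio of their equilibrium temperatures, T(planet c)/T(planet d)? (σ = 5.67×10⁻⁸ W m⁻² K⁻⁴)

T_eq = [S₀(1−A)/(4σd²)]^(1/4), so T ∝ (1−A)^(1/4) / √d.
T₁ = [1360×0.48/(4×5.67×10⁻⁸×6.42²)]^(1/4) = 91.41 K.
T₂ = [1360×0.71/(4×5.67×10⁻⁸×1.53²)]^(1/4) = 206.51 K.

T₁/T₂ ≈ 0.443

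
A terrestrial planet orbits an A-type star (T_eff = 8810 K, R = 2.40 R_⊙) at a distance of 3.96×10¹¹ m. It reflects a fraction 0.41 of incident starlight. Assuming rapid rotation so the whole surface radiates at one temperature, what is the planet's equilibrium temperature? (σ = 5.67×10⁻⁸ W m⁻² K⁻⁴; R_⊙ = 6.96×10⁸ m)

R_⋆ = 2.40 × 6.96×10⁸ = 1.67×10⁹ m.
L = 4πR_⋆²σT_⋆⁴ = 4π(1.67×10⁹)² × 5.67×10⁻⁸ × (8810)⁴ = 1.20×10²⁸ W.
S = L/(4πd²) = 6080 W m⁻².
Energy balance: absorbed = emitted ⇒ πR²·S(1−A) = 4πR²·σT_eq⁴, so T_eq⁴ = S(1−A)/(4σ).
T_eq = [6080 × 0.59 / (4 × 5.67×10⁻⁸)]^(1/4) = (1.58×10¹⁰)^(1/4) = 355 K.

T_eq ≈ 355 K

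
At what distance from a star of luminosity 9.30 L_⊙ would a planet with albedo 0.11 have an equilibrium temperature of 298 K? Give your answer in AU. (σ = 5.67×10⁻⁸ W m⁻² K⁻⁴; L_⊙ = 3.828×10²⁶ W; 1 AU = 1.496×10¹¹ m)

d ≈ 2.51 AU

L = 9.30 × 3.828×10²⁶ = 3.56×10²⁷ W.
From T_eq⁴ = L(1−A)/(16πσd²): d = √[L(1−A)/(16πσT_eq⁴)].
d = √[3.56×10²⁷ × 0.89 / (16π × 5.67×10⁻⁸ × (298)⁴)] = 3.75×10¹¹ m = 2.51 AU.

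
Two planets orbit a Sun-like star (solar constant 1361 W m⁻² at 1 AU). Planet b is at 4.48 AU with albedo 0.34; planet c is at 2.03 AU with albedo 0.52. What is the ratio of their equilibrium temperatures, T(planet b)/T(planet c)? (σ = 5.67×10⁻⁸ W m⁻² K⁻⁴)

T₁/T₂ ≈ 0.729

T_eq = [S₀(1−A)/(4σd²)]^(1/4), so T ∝ (1−A)^(1/4) / √d.
T₁ = [1361×0.66/(4×5.67×10⁻⁸×4.48²)]^(1/4) = 118.52 K.
T₂ = [1361×0.48/(4×5.67×10⁻⁸×2.03²)]^(1/4) = 162.60 K.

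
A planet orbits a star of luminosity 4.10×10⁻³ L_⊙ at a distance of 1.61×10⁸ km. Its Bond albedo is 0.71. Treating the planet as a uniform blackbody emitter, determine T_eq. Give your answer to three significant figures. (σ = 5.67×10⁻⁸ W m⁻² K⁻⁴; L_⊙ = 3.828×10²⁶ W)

d = 1.61×10⁸ km = 1.61×10¹¹ m.
L = 4.10×10⁻³ × 3.828×10²⁶ = 1.57×10²⁴ W.
Flux: S = L/(4πd²) = 1.57×10²⁴/(4π×(1.61×10¹¹)²) = 4.82 W m⁻².
Energy balance: absorbed = emitted ⇒ πR²·S(1−A) = 4πR²·σT_eq⁴, so T_eq⁴ = S(1−A)/(4σ).
T_eq = [4.82 × 0.29 / (4 × 5.67×10⁻⁸)]^(1/4) = (6.16×10⁶)^(1/4) = 49.8 K.

T_eq ≈ 49.8 K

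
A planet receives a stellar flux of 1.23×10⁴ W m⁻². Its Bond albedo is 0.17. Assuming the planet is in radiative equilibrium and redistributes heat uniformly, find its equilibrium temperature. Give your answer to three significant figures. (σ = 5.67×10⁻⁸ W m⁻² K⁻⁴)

T_eq ≈ 461 K

Energy balance: absorbed = emitted ⇒ πR²·S(1−A) = 4πR²·σT_eq⁴, so T_eq⁴ = S(1−A)/(4σ).
T_eq = [1.23×10⁴ × 0.83 / (4 × 5.67×10⁻⁸)]^(1/4) = (4.50×10¹⁰)^(1/4) = 461 K.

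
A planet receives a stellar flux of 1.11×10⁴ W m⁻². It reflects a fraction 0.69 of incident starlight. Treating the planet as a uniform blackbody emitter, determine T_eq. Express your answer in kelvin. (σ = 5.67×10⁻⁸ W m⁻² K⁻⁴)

T_eq ≈ 351 K

Energy balance: absorbed = emitted ⇒ πR²·S(1−A) = 4πR²·σT_eq⁴, so T_eq⁴ = S(1−A)/(4σ).
T_eq = [1.11×10⁴ × 0.31 / (4 × 5.67×10⁻⁸)]^(1/4) = (1.52×10¹⁰)^(1/4) = 351 K.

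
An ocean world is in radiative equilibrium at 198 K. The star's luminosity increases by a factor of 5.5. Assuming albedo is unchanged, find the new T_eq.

T_eq ≈ 303 K

T_eq ∝ L^(1/4) · d^(−1/2).
T′ = 198 × 5.5^(1/4) = 303 K.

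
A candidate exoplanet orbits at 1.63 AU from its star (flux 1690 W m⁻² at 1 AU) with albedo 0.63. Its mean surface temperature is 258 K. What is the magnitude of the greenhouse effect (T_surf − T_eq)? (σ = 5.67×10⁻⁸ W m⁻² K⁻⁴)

S = 1690/1.63² = 636.1 W m⁻².
T_eq = [S(1−A)/(4σ)]^(1/4) = [636.1×0.37/(4×5.67×10⁻⁸)]^(1/4) = 179.5 K.
ΔT = T_surf − T_eq = 258 − 179.5.

ΔT ≈ 78.5 K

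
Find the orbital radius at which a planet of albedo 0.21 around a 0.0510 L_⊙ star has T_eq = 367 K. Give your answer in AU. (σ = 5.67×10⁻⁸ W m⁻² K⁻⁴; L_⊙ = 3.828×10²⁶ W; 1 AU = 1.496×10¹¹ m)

d ≈ 0.115 AU

L = 0.0510 × 3.828×10²⁶ = 1.95×10²⁵ W.
From T_eq⁴ = L(1−A)/(16πσd²): d = √[L(1−A)/(16πσT_eq⁴)].
d = √[1.95×10²⁵ × 0.79 / (16π × 5.67×10⁻⁸ × (367)⁴)] = 1.73×10¹⁰ m = 0.115 AU.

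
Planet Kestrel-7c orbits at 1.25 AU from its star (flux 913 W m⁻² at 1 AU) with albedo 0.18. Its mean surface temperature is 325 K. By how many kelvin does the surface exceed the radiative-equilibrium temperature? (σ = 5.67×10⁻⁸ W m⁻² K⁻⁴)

S = 913/1.25² = 584.3 W m⁻².
T_eq = [S(1−A)/(4σ)]^(1/4) = [584.3×0.82/(4×5.67×10⁻⁸)]^(1/4) = 214.4 K.
ΔT = T_surf − T_eq = 325 − 214.4.

ΔT ≈ 110.6 K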